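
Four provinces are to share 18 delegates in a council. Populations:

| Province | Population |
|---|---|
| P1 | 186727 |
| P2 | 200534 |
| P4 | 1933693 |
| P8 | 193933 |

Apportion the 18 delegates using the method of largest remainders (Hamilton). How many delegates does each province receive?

P1: 1; P2: 2; P4: 14; P8: 1

Standard divisor: 2514887 ÷ 18 ≈ 139715.944.
Standard quotas: P1 1.3365, P2 1.4353, P4 13.8402, P8 1.3881.
Lower quotas: P1 1, P2 1, P4 13, P8 1 (sum 16, leaving 2 seats).
Remainders in descending order: P4 0.8402, P2 0.4353, P8 0.3881, P1 0.3365.
The surplus seats go to P4, P2.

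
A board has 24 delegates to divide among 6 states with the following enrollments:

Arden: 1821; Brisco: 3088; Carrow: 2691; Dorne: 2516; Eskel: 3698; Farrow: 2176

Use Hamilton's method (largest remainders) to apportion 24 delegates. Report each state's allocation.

Arden 3, Brisco 5, Carrow 4, Dorne 4, Eskel 5, Farrow 3

Standard divisor: 15990 ÷ 24 ≈ 666.25.
Standard quotas: Arden 2.733, Brisco 4.635, Carrow 4.039, Dorne 3.776, Eskel 5.550, Farrow 3.266.
Lower quotas: Arden 2, Brisco 4, Carrow 4, Dorne 3, Eskel 5, Farrow 3 (sum 21, leaving 3 seats).
Remainders in descending order: Dorne 0.776, Arden 0.733, Brisco 0.635, Eskel 0.550, Farrow 0.266, Carrow 0.039.
The surplus seats go to Dorne, Arden, Brisco.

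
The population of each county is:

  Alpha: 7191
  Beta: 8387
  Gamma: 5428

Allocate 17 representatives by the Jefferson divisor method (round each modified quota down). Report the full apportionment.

Standard divisor 21006/17 ≈ 1235.647; standard quotas: Alpha 5.820, Beta 6.788, Gamma 4.393.
Rounding down gives 5, 6, 4 = 15 seats, so the divisor must be adjusted.
With modified divisor 1100: modified quotas Alpha 6.537, Beta 7.625, Gamma 4.935.
Rounding down: Alpha 6, Beta 7, Gamma 4 (total 17).

Alpha 6, Beta 7, Gamma 4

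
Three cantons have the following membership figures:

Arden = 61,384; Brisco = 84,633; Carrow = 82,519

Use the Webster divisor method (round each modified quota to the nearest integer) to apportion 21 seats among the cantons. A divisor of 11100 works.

With modified divisor 11100: modified quotas Arden 5.530, Brisco 7.625, Carrow 7.434.
Rounding to the nearest integer: Arden 6, Brisco 8, Carrow 7 (total 21).

Arden=6, Brisco=8, Carrow=7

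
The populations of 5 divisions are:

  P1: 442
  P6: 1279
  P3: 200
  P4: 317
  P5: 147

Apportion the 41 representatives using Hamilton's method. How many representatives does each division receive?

Total 2385; standard divisor 2385/41 ≈ 58.171.
Standard quotas: P1 7.598, P6 21.987, P3 3.438, P4 5.449, P5 2.527.
Lower quotas: P1 7, P6 21, P3 3, P4 5, P5 2 (sum 38, leaving 3 seats).
Remainders in descending order: P6 0.987, P1 0.598, P5 0.527, P4 0.449, P3 0.438.
Largest remainders: P6, P1, P5 receive the extra seats.

P1=8; P6=22; P3=3; P4=5; P5=3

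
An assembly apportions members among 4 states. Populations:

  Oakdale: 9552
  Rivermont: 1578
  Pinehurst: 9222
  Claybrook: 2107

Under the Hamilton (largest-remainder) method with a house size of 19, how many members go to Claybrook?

Standard divisor: 22459 ÷ 19 ≈ 1182.053.
Standard quotas: Oakdale 8.0809, Rivermont 1.3350, Pinehurst 7.8017, Claybrook 1.7825.
Lower quotas: Oakdale 8, Rivermont 1, Pinehurst 7, Claybrook 1 (sum 17, leaving 2 seats).
Remainders in descending order: Pinehurst 0.8017, Claybrook 0.7825, Rivermont 0.3350, Oakdale 0.0809.
Largest remainders: Pinehurst, Claybrook receive the extra seats.
Claybrook receives 2.

2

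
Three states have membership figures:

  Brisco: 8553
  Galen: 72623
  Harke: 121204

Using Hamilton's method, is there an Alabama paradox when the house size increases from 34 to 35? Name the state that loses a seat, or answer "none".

Brisco

At 34 seats: Brisco 2, Galen 12, Harke 20.
At 35 seats: Brisco 1, Galen 13, Harke 21.
Brisco drops from 2 to 1.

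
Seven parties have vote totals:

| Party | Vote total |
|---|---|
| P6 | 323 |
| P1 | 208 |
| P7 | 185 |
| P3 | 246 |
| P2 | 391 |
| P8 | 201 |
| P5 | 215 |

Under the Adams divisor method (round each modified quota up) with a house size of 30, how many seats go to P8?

4

Standard divisor 1769/30 ≈ 58.967; standard quotas: P6 5.478, P1 3.527, P7 3.137, P3 4.172, P2 6.631, P8 3.409, P5 3.646.
Rounding up gives 6, 4, 4, 5, 7, 4, 4 = 34 seats, so the divisor must be adjusted.
With modified divisor 66: modified quotas P6 4.894, P1 3.152, P7 2.803, P3 3.727, P2 5.924, P8 3.045, P5 3.258.
Rounding up: P6 5, P1 4, P7 3, P3 4, P2 6, P8 4, P5 4 (total 30).
P8 receives 4.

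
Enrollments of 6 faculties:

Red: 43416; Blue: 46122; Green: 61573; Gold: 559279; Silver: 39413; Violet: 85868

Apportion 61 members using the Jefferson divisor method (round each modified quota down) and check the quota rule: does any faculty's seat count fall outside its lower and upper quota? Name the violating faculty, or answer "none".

Standard quotas: Red 3.169, Blue 3.367, Green 4.495, Gold 40.825, Silver 2.877, Violet 6.268.
Jefferson allocation: Red 3, Blue 3, Green 4, Gold 42, Silver 3, Violet 6.
Gold has quota 40.825 (lower 40, upper 41) but receives 42 — outside the quota interval.

Gold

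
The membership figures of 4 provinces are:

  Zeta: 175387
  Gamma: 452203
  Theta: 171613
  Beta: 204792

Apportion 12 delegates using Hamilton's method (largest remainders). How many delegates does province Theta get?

2

Total 1003995; standard divisor 1003995/12 ≈ 83666.25.
Standard quotas: Zeta 2.0963, Gamma 5.4048, Theta 2.0512, Beta 2.4477.
Lower quotas: Zeta 2, Gamma 5, Theta 2, Beta 2 (sum 11, leaving 1 seat).
Remainders in descending order: Beta 0.4477, Gamma 0.4048, Zeta 0.0963, Theta 0.0512.
Largest remainder: Beta receives the extra seat.
Theta receives 2.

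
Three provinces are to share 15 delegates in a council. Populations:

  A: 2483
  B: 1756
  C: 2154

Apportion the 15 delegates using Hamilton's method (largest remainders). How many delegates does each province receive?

Standard divisor: 6393 ÷ 15 ≈ 426.2.
Standard quotas: A 5.826, B 4.120, C 5.054.
Lower quotas: A 5, B 4, C 5 (sum 14, leaving 1 seat).
Remainders in descending order: A 0.826, B 0.120, C 0.054.
The surplus seat goes to A.

A=6; B=4; C=5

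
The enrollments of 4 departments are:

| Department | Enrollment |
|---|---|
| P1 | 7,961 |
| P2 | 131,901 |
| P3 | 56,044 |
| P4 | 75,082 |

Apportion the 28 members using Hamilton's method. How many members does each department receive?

The standard divisor is 270988/28 ≈ 9678.143.
Standard quotas: P1 0.8226, P2 13.6288, P3 5.7908, P4 7.7579.
Lower quotas: P1 0, P2 13, P3 5, P4 7 (sum 25, leaving 3 seats).
Remainders in descending order: P1 0.8226, P3 0.7908, P4 0.7579, P2 0.6288.
The surplus seats go to P1, P3, P4.

P1 1, P2 13, P3 6, P4 8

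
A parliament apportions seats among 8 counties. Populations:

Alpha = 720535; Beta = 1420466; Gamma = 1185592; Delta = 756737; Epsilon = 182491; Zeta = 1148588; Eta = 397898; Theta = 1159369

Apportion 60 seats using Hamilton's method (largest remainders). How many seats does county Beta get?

Total 6971676; standard divisor 6971676/60 ≈ 116194.6.
Standard quotas: Alpha 6.2011, Beta 12.2249, Gamma 10.2035, Delta 6.5127, Epsilon 1.5706, Zeta 9.8850, Eta 3.4244, Theta 9.9778.
Lower quotas: Alpha 6, Beta 12, Gamma 10, Delta 6, Epsilon 1, Zeta 9, Eta 3, Theta 9 (sum 56, leaving 4 seats).
Remainders in descending order: Theta 0.9778, Zeta 0.8850, Epsilon 0.5706, Delta 0.5127, Eta 0.4244, Beta 0.2249, Gamma 0.2035, Alpha 0.2011.
Largest remainders: Theta, Zeta, Epsilon, Delta receive the extra seats.
Beta receives 12.

12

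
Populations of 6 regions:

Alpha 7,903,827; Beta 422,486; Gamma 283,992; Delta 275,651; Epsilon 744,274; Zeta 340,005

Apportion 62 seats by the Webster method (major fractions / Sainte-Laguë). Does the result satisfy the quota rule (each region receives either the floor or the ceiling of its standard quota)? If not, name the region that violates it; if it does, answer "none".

Alpha

Standard quotas: Alpha 49.150, Beta 2.627, Gamma 1.766, Delta 1.714, Epsilon 4.628, Zeta 2.114.
Webster allocation: Alpha 48, Beta 3, Gamma 2, Delta 2, Epsilon 5, Zeta 2.
Alpha has quota 49.150 (lower 49, upper 50) but receives 48 — outside the quota interval.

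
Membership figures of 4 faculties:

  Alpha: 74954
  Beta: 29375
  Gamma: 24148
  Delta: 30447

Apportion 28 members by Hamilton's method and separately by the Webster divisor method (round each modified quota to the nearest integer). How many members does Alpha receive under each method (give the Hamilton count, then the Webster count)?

Hamilton: Alpha 13, Beta 5, Gamma 4, Delta 6.
Webster: Alpha 14, Beta 5, Gamma 4, Delta 5.
Alpha gets 13 under Hamilton and 14 under Webster.

13 and 14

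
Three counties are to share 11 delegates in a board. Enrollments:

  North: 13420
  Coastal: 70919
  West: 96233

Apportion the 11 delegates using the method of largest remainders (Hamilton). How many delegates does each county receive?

North=1; Coastal=4; West=6

The standard divisor is 180572/11 ≈ 16415.636.
Standard quotas: North 0.8175, Coastal 4.3202, West 5.8623.
Lower quotas: North 0, Coastal 4, West 5 (sum 9, leaving 2 seats).
Remainders in descending order: West 0.8623, North 0.8175, Coastal 0.3202.
Largest remainders: West, North receive the extra seats.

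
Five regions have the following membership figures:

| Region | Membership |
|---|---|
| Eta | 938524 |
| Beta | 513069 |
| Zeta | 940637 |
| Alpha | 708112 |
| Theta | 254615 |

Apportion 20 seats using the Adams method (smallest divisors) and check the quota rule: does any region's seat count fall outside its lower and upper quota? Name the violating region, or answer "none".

none

Standard quotas: Eta 5.595, Beta 3.059, Zeta 5.607, Alpha 4.221, Theta 1.518.
Adams allocation: Eta 5, Beta 3, Zeta 6, Alpha 4, Theta 2.
Every allocation lies between the lower and upper quota.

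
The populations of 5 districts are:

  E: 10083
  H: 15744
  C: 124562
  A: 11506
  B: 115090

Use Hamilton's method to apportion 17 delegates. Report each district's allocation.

The standard divisor is 276985/17 ≈ 16293.235.
Standard quotas: E 0.6188, H 0.9663, C 7.6450, A 0.7062, B 7.0637.
Lower quotas: E 0, H 0, C 7, A 0, B 7 (sum 14, leaving 3 seats).
Remainders in descending order: H 0.9663, A 0.7062, C 0.6450, E 0.6188, B 0.0637.
The surplus seats go to H, A, C.

E 0, H 1, C 8, A 1, B 7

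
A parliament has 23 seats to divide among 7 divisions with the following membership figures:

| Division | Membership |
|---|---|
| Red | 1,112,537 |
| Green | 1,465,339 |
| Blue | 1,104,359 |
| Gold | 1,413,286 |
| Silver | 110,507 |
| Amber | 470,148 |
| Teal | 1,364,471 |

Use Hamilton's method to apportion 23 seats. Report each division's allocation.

Red 4; Green 5; Blue 4; Gold 5; Silver 0; Amber 1; Teal 4

The standard divisor is 7040647/23 ≈ 306115.087.
Standard quotas: Red 3.6344, Green 4.7869, Blue 3.6077, Gold 4.6168, Silver 0.3610, Amber 1.5359, Teal 4.4574.
Lower quotas: Red 3, Green 4, Blue 3, Gold 4, Silver 0, Amber 1, Teal 4 (sum 19, leaving 4 seats).
Remainders in descending order: Green 0.7869, Red 0.6344, Gold 0.6168, Blue 0.6077, Amber 0.5359, Teal 0.4574, Silver 0.3610.
Largest remainders: Green, Red, Gold, Blue receive the extra seats.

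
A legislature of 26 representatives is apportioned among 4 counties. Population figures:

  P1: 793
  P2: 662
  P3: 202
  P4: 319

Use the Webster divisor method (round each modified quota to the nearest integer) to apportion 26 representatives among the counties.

Standard divisor 1976/26 ≈ 76; standard quotas: P1 10.434, P2 8.711, P3 2.658, P4 4.197.
Rounding to the nearest integer gives P1 10, P2 9, P3 3, P4 4 — total 26, matching the house size, so no adjustment is needed.

P1: 10, P2: 9, P3: 3, P4: 4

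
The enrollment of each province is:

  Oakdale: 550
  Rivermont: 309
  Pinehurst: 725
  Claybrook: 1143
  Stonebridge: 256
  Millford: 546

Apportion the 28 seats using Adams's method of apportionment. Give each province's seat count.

Oakdale=4; Rivermont=3; Pinehurst=6; Claybrook=9; Stonebridge=2; Millford=4

Standard divisor 3529/28 ≈ 126.036; standard quotas: Oakdale 4.364, Rivermont 2.452, Pinehurst 5.752, Claybrook 9.069, Stonebridge 2.031, Millford 4.332.
Rounding up gives 5, 3, 6, 10, 3, 5 = 32 seats, so the divisor must be adjusted.
With modified divisor 140: modified quotas Oakdale 3.929, Rivermont 2.207, Pinehurst 5.179, Claybrook 8.164, Stonebridge 1.829, Millford 3.900.
Rounding up: Oakdale 4, Rivermont 3, Pinehurst 6, Claybrook 9, Stonebridge 2, Millford 4 (total 28).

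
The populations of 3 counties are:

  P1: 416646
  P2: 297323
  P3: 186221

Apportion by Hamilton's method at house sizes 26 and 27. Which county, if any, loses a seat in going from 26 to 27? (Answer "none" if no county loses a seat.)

none

At 26 seats: P1 12, P2 9, P3 5.
At 27 seats: P1 12, P2 9, P3 6.
No county's allocation decreased.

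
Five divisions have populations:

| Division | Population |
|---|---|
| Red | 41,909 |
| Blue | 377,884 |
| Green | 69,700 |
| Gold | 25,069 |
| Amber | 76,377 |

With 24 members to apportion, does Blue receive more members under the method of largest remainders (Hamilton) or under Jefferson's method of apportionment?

Hamilton: Red 2, Blue 15, Green 3, Gold 1, Amber 3.
Jefferson: Red 1, Blue 16, Green 3, Gold 1, Amber 3.
Blue gets 15 under Hamilton and 16 under Jefferson.

Jefferson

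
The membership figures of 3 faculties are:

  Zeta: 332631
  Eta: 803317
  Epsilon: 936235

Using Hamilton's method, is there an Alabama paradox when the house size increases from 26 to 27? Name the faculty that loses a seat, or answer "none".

At 26 seats: Zeta 4, Eta 10, Epsilon 12.
At 27 seats: Zeta 4, Eta 11, Epsilon 12.
No faculty's allocation decreased.

none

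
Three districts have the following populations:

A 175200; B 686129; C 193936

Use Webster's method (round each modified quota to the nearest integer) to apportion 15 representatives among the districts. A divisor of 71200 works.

With modified divisor 71200: modified quotas A 2.461, B 9.637, C 2.724.
Rounding to the nearest integer: A 2, B 10, C 3 (total 15).

A 2, B 10, C 3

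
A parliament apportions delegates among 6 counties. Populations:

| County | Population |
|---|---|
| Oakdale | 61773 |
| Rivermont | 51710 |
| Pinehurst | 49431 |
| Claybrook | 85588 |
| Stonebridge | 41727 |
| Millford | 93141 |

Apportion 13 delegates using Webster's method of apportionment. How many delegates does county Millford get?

3

Standard divisor 383370/13 ≈ 29490; standard quotas: Oakdale 2.095, Rivermont 1.753, Pinehurst 1.676, Claybrook 2.902, Stonebridge 1.415, Millford 3.158.
Rounding to the nearest integer gives Oakdale 2, Rivermont 2, Pinehurst 2, Claybrook 3, Stonebridge 1, Millford 3 — total 13, matching the house size, so no adjustment is needed.
Millford receives 3.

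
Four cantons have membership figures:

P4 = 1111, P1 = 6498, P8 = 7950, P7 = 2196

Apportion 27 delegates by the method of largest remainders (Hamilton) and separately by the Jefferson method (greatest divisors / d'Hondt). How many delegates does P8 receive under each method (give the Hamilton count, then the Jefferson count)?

12 and 13

Hamilton: P4 2, P1 10, P8 12, P7 3.
Jefferson: P4 1, P1 10, P8 13, P7 3.
P8 gets 12 under Hamilton and 13 under Jefferson.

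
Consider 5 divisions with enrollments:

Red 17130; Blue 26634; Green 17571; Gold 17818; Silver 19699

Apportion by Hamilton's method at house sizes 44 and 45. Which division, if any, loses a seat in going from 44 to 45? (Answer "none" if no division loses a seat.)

none

At 44 seats: Red 7, Blue 12, Green 8, Gold 8, Silver 9.
At 45 seats: Red 8, Blue 12, Green 8, Gold 8, Silver 9.
No division's allocation decreased.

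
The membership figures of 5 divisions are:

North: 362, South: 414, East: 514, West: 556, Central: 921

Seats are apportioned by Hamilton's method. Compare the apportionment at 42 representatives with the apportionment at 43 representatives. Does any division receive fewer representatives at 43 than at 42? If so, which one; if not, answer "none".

At 42 seats: North 6, South 6, East 8, West 8, Central 14.
At 43 seats: North 6, South 6, East 8, West 9, Central 14.
No division's allocation decreased.

none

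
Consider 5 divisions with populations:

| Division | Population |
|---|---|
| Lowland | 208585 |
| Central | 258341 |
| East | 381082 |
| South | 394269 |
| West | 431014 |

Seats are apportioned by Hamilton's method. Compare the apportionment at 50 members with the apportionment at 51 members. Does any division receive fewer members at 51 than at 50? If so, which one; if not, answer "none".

none

At 50 seats: Lowland 6, Central 8, East 11, South 12, West 13.
At 51 seats: Lowland 6, Central 8, East 12, South 12, West 13.
No division's allocation decreased.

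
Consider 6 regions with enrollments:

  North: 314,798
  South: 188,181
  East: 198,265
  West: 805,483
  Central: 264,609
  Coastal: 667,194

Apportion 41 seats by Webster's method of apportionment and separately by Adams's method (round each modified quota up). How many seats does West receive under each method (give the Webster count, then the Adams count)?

14 and 13

Webster: North 5, South 3, East 3, West 14, Central 5, Coastal 11.
Adams: North 5, South 3, East 4, West 13, Central 5, Coastal 11.
West gets 14 under Webster and 13 under Adams.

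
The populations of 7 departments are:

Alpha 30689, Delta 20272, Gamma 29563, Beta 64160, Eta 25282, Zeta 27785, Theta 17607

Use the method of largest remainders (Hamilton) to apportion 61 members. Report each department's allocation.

Alpha 9, Delta 6, Gamma 8, Beta 18, Eta 7, Zeta 8, Theta 5

Total 215358; standard divisor 215358/61 ≈ 3530.459.
Standard quotas: Alpha 8.6926, Delta 5.7420, Gamma 8.3737, Beta 18.1733, Eta 7.1611, Zeta 7.8701, Theta 4.9872.
Lower quotas: Alpha 8, Delta 5, Gamma 8, Beta 18, Eta 7, Zeta 7, Theta 4 (sum 57, leaving 4 seats).
Remainders in descending order: Theta 0.9872, Zeta 0.8701, Delta 0.7420, Alpha 0.6926, Gamma 0.3737, Beta 0.1733, Eta 0.1611.
Largest remainders: Theta, Zeta, Delta, Alpha receive the extra seats.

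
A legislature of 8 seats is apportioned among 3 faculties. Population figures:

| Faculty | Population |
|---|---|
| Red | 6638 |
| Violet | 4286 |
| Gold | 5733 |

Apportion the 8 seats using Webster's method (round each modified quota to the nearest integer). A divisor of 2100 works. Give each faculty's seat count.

Red 3, Violet 2, Gold 3

With modified divisor 2100: modified quotas Red 3.161, Violet 2.041, Gold 2.730.
Rounding to the nearest integer: Red 3, Violet 2, Gold 3 (total 8).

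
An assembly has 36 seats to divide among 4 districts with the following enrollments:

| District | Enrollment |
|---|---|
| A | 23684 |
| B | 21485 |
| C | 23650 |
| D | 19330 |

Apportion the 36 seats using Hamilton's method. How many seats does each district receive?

A: 10, B: 9, C: 9, D: 8

Total 88149; standard divisor 88149/36 ≈ 2448.583.
Standard quotas: A 9.6725, B 8.7745, C 9.6586, D 7.8944.
Lower quotas: A 9, B 8, C 9, D 7 (sum 33, leaving 3 seats).
Remainders in descending order: D 0.8944, B 0.7745, A 0.6725, C 0.6586.
Largest remainders: D, B, A receive the extra seats.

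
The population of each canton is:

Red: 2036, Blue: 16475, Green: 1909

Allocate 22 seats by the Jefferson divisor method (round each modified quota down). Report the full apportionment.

Red: 2; Blue: 18; Green: 2

Standard divisor 20420/22 ≈ 928.182; standard quotas: Red 2.194, Blue 17.750, Green 2.057.
Rounding down gives 2, 17, 2 = 21 seats, so the divisor must be adjusted.
With modified divisor 900: modified quotas Red 2.262, Blue 18.306, Green 2.121.
Rounding down: Red 2, Blue 18, Green 2 (total 22).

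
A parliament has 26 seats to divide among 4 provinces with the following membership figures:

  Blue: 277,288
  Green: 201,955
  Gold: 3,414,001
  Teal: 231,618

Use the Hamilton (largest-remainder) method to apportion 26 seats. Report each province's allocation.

Blue 2, Green 1, Gold 22, Teal 1

Standard divisor: 4124862 ÷ 26 ≈ 158648.538.
Standard quotas: Blue 1.7478, Green 1.2730, Gold 21.5193, Teal 1.4599.
Lower quotas: Blue 1, Green 1, Gold 21, Teal 1 (sum 24, leaving 2 seats).
Remainders in descending order: Blue 0.7478, Gold 0.5193, Teal 0.4599, Green 0.2730.
Largest remainders: Blue, Gold receive the extra seats.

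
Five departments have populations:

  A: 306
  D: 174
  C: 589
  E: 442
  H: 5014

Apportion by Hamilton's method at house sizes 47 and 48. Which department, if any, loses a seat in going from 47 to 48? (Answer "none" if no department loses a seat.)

At 47 seats: A 2, D 2, C 4, E 3, H 36.
At 48 seats: A 2, D 1, C 5, E 3, H 37.
D drops from 2 to 1.

D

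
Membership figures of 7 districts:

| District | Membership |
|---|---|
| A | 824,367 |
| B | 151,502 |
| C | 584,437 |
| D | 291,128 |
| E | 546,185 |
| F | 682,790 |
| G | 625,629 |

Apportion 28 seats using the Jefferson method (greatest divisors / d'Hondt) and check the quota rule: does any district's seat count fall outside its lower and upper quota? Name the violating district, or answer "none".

Standard quotas: A 6.228, B 1.145, C 4.416, D 2.200, E 4.127, F 5.159, G 4.727.
Jefferson allocation: A 7, B 1, C 4, D 2, E 4, F 5, G 5.
Every allocation lies between the lower and upper quota.

none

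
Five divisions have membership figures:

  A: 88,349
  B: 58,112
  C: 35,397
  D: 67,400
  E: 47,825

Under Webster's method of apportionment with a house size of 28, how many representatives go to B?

6

Standard divisor 297083/28 ≈ 10610.107; standard quotas: A 8.327, B 5.477, C 3.336, D 6.352, E 4.507.
Rounding to the nearest integer gives 8, 5, 3, 6, 5 = 27 seats, so the divisor must be adjusted.
With modified divisor 10500: modified quotas A 8.414, B 5.534, C 3.371, D 6.419, E 4.555.
Rounding to the nearest integer: A 8, B 6, C 3, D 6, E 5 (total 28).
B receives 6.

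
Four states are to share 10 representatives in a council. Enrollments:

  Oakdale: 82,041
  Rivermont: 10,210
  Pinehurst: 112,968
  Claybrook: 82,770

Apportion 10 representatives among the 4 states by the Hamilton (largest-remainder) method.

Oakdale: 3; Rivermont: 0; Pinehurst: 4; Claybrook: 3

The standard divisor is 287989/10 ≈ 28798.9.
Standard quotas: Oakdale 2.8488, Rivermont 0.3545, Pinehurst 3.9226, Claybrook 2.8741.
Lower quotas: Oakdale 2, Rivermont 0, Pinehurst 3, Claybrook 2 (sum 7, leaving 3 seats).
Remainders in descending order: Pinehurst 0.9226, Claybrook 0.8741, Oakdale 0.8488, Rivermont 0.3545.
Largest remainders: Pinehurst, Claybrook, Oakdale receive the extra seats.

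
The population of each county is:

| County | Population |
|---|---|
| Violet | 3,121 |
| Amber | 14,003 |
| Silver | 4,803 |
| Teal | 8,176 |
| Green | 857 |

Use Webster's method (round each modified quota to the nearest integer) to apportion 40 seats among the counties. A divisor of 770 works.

With modified divisor 770: modified quotas Violet 4.053, Amber 18.186, Silver 6.238, Teal 10.618, Green 1.113.
Rounding to the nearest integer: Violet 4, Amber 18, Silver 6, Teal 11, Green 1 (total 40).

Violet 4; Amber 18; Silver 6; Teal 11; Green 1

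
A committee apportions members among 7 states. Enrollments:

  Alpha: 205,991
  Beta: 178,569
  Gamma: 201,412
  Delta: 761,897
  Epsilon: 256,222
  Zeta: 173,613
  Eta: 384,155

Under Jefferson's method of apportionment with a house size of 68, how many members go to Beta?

Standard divisor 2161859/68 ≈ 31792.044; standard quotas: Alpha 6.479, Beta 5.617, Gamma 6.335, Delta 23.965, Epsilon 8.059, Zeta 5.461, Eta 12.083.
Rounding down gives 6, 5, 6, 23, 8, 5, 12 = 65 seats, so the divisor must be adjusted.
With modified divisor 29660: modified quotas Alpha 6.945, Beta 6.021, Gamma 6.791, Delta 25.688, Epsilon 8.639, Zeta 5.853, Eta 12.952.
Rounding down: Alpha 6, Beta 6, Gamma 6, Delta 25, Epsilon 8, Zeta 5, Eta 12 (total 68).
Beta receives 6.

6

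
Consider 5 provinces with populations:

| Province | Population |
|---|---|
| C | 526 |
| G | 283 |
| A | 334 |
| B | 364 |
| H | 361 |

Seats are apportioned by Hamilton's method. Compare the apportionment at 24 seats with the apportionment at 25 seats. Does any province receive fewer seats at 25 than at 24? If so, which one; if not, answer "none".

none

At 24 seats: C 7, G 3, A 4, B 5, H 5.
At 25 seats: C 7, G 4, A 4, B 5, H 5.
No province's allocation decreased.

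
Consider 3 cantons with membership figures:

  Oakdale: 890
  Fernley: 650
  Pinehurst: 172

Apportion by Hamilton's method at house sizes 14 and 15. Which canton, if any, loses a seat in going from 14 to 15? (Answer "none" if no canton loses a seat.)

At 14 seats: Oakdale 7, Fernley 5, Pinehurst 2.
At 15 seats: Oakdale 8, Fernley 6, Pinehurst 1.
Pinehurst drops from 2 to 1.

Pinehurst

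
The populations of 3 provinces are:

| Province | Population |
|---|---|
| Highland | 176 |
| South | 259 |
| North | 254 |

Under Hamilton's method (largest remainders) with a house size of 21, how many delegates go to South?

Total 689; standard divisor 689/21 ≈ 32.81.
Standard quotas: Highland 5.364, South 7.894, North 7.742.
Lower quotas: Highland 5, South 7, North 7 (sum 19, leaving 2 seats).
Remainders in descending order: South 0.894, North 0.742, Highland 0.364.
Largest remainders: South, North receive the extra seats.
South receives 8.

8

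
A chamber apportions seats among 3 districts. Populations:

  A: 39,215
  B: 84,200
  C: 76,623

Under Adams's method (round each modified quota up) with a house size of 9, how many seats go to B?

Standard divisor 200038/9 ≈ 22226.444; standard quotas: A 1.764, B 3.788, C 3.447.
Rounding up gives 2, 4, 4 = 10 seats, so the divisor must be adjusted.
With modified divisor 26800: modified quotas A 1.463, B 3.142, C 2.859.
Rounding up: A 2, B 4, C 3 (total 9).
B receives 4.

4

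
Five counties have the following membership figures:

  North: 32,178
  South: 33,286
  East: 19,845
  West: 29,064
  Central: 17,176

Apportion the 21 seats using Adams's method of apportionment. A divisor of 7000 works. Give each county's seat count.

With modified divisor 7000: modified quotas North 4.597, South 4.755, East 2.835, West 4.152, Central 2.454.
Rounding up: North 5, South 5, East 3, West 5, Central 3 (total 21).

North 5; South 5; East 3; West 5; Central 3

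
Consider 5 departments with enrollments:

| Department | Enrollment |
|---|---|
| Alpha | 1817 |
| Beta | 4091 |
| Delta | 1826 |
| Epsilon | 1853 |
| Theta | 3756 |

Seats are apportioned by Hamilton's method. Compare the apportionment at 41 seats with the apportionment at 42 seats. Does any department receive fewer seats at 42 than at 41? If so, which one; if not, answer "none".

At 41 seats: Alpha 6, Beta 12, Delta 6, Epsilon 6, Theta 11.
At 42 seats: Alpha 5, Beta 13, Delta 6, Epsilon 6, Theta 12.
Alpha drops from 6 to 5.

Alpha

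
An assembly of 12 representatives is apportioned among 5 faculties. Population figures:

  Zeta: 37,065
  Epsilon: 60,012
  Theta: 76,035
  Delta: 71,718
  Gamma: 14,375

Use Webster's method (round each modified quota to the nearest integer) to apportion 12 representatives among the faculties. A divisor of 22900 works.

Zeta=2, Epsilon=3, Theta=3, Delta=3, Gamma=1

With modified divisor 22900: modified quotas Zeta 1.619, Epsilon 2.621, Theta 3.320, Delta 3.132, Gamma 0.628.
Rounding to the nearest integer: Zeta 2, Epsilon 3, Theta 3, Delta 3, Gamma 1 (total 12).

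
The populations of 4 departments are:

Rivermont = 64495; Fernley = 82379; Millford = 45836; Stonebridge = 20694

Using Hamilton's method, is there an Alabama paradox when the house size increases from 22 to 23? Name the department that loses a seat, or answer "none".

At 22 seats: Rivermont 7, Fernley 8, Millford 5, Stonebridge 2.
At 23 seats: Rivermont 7, Fernley 9, Millford 5, Stonebridge 2.
No department's allocation decreased.

none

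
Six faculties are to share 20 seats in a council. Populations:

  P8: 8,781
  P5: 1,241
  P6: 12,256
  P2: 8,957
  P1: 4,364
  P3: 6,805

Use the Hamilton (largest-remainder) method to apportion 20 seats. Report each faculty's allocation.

P8: 4, P5: 1, P6: 6, P2: 4, P1: 2, P3: 3

Standard divisor: 42404 ÷ 20 ≈ 2120.2.
Standard quotas: P8 4.1416, P5 0.5853, P6 5.7806, P2 4.2246, P1 2.0583, P3 3.2096.
Lower quotas: P8 4, P5 0, P6 5, P2 4, P1 2, P3 3 (sum 18, leaving 2 seats).
Remainders in descending order: P6 0.7806, P5 0.5853, P2 0.2246, P3 0.2096, P8 0.1416, P1 0.0583.
The surplus seats go to P6, P5.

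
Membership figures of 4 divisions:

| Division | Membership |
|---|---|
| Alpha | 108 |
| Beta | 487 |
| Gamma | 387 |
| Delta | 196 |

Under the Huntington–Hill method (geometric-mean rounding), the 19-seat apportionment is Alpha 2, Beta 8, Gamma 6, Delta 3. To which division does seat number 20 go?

Gamma

Priority for the next seat is population ÷ (√(s·(s+1))).
Priorities: Alpha 44.091, Beta 57.394, Gamma 59.715, Delta 56.580.
Highest priority: Gamma.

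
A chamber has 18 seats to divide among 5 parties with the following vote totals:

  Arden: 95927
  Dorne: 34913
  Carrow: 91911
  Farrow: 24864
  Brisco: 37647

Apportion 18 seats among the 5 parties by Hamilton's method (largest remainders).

Standard divisor: 285262 ÷ 18 ≈ 15847.889.
Standard quotas: Arden 6.0530, Dorne 2.2030, Carrow 5.7996, Farrow 1.5689, Brisco 2.3755.
Lower quotas: Arden 6, Dorne 2, Carrow 5, Farrow 1, Brisco 2 (sum 16, leaving 2 seats).
Remainders in descending order: Carrow 0.7996, Farrow 0.5689, Brisco 0.3755, Dorne 0.2030, Arden 0.0530.
Largest remainders: Carrow, Farrow receive the extra seats.

Arden 6, Dorne 2, Carrow 6, Farrow 2, Brisco 2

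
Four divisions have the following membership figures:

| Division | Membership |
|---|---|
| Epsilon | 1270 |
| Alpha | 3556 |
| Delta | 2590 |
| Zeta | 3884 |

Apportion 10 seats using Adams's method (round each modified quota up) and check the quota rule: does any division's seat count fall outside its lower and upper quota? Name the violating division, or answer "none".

none

Standard quotas: Epsilon 1.124, Alpha 3.147, Delta 2.292, Zeta 3.437.
Adams allocation: Epsilon 1, Alpha 3, Delta 3, Zeta 3.
Every allocation lies between the lower and upper quota.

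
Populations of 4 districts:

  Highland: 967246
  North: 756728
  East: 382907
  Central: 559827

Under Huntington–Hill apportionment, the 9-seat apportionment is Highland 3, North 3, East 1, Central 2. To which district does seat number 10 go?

Priority for the next seat is population ÷ (√(s·(s+1))).
Priorities: Highland 279219.869, North 218448.557, East 270756.136, Central 228548.416.
Highest priority: Highland.

Highland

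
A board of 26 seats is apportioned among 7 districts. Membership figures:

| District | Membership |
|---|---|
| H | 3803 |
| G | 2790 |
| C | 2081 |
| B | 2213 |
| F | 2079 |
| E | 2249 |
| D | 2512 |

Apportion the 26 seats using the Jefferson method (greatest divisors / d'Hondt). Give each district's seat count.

Standard divisor 17727/26 ≈ 681.808; standard quotas: H 5.578, G 4.092, C 3.052, B 3.246, F 3.049, E 3.299, D 3.684.
Rounding down gives 5, 4, 3, 3, 3, 3, 3 = 24 seats, so the divisor must be adjusted.
With modified divisor 600: modified quotas H 6.338, G 4.650, C 3.468, B 3.688, F 3.465, E 3.748, D 4.187.
Rounding down: H 6, G 4, C 3, B 3, F 3, E 3, D 4 (total 26).

H=6; G=4; C=3; B=3; F=3; E=3; D=4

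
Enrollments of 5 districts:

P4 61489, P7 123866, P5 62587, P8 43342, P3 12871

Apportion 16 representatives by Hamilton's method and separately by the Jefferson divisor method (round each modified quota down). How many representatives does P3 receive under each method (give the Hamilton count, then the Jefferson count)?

Hamilton: P4 3, P7 7, P5 3, P8 2, P3 1.
Jefferson: P4 3, P7 7, P5 4, P8 2, P3 0.
P3 gets 1 under Hamilton and 0 under Jefferson.

1 and 0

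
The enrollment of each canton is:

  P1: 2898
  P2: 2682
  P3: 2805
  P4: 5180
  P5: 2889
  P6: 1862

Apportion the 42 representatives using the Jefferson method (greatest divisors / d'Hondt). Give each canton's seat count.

Standard divisor 18316/42 ≈ 436.095; standard quotas: P1 6.645, P2 6.150, P3 6.432, P4 11.878, P5 6.625, P6 4.270.
Rounding down gives 6, 6, 6, 11, 6, 4 = 39 seats, so the divisor must be adjusted.
With modified divisor 410: modified quotas P1 7.068, P2 6.541, P3 6.841, P4 12.634, P5 7.046, P6 4.541.
Rounding down: P1 7, P2 6, P3 6, P4 12, P5 7, P6 4 (total 42).

P1=7; P2=6; P3=6; P4=12; P5=7; P6=4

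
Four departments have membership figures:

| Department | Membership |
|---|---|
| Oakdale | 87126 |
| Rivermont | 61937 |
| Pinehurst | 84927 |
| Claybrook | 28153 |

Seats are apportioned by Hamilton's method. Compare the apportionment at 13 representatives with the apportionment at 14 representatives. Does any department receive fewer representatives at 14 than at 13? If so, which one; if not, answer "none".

Claybrook

At 13 seats: Oakdale 4, Rivermont 3, Pinehurst 4, Claybrook 2.
At 14 seats: Oakdale 5, Rivermont 3, Pinehurst 5, Claybrook 1.
Claybrook drops from 2 to 1.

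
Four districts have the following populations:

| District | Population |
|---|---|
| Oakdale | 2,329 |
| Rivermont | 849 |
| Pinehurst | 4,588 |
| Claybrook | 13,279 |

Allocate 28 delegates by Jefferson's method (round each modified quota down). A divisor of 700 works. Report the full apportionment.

With modified divisor 700: modified quotas Oakdale 3.327, Rivermont 1.213, Pinehurst 6.554, Claybrook 18.970.
Rounding down: Oakdale 3, Rivermont 1, Pinehurst 6, Claybrook 18 (total 28).

Oakdale 3, Rivermont 1, Pinehurst 6, Claybrook 18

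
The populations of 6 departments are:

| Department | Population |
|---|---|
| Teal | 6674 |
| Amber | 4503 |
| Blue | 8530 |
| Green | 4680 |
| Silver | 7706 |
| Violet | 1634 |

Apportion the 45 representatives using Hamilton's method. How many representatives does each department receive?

The standard divisor is 33727/45 ≈ 749.489.
Standard quotas: Teal 8.9047, Amber 6.0081, Blue 11.3811, Green 6.2443, Silver 10.2817, Violet 2.1802.
Lower quotas: Teal 8, Amber 6, Blue 11, Green 6, Silver 10, Violet 2 (sum 43, leaving 2 seats).
Remainders in descending order: Teal 0.9047, Blue 0.3811, Silver 0.2817, Green 0.2443, Violet 0.1802, Amber 0.0081.
The surplus seats go to Teal, Blue.

Teal=9, Amber=6, Blue=12, Green=6, Silver=10, Violet=2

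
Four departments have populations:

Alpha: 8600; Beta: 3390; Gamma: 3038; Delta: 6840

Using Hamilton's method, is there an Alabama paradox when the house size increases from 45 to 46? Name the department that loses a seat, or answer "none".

At 45 seats: Alpha 18, Beta 7, Gamma 6, Delta 14.
At 46 seats: Alpha 18, Beta 7, Gamma 7, Delta 14.
No department's allocation decreased.

none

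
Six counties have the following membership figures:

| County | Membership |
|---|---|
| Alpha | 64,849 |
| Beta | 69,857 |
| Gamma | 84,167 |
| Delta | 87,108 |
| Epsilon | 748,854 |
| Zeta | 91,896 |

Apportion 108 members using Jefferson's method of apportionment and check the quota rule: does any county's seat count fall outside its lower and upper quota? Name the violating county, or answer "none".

Epsilon

Standard quotas: Alpha 6.108, Beta 6.579, Gamma 7.927, Delta 8.204, Epsilon 70.528, Zeta 8.655.
Jefferson allocation: Alpha 6, Beta 6, Gamma 8, Delta 8, Epsilon 72, Zeta 8.
Epsilon has quota 70.528 (lower 70, upper 71) but receives 72 — outside the quota interval.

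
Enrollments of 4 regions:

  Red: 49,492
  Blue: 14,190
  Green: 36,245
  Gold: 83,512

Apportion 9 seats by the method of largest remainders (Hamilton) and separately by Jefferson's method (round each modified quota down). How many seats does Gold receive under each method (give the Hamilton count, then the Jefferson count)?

4 and 5

Hamilton: Red 2, Blue 1, Green 2, Gold 4.
Jefferson: Red 2, Blue 0, Green 2, Gold 5.
Gold gets 4 under Hamilton and 5 under Jefferson.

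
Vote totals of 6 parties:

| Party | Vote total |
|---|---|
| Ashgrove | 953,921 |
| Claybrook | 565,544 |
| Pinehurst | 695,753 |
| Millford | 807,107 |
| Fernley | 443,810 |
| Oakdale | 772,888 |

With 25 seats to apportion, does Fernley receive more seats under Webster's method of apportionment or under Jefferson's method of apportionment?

Webster

Webster: Ashgrove 6, Claybrook 3, Pinehurst 4, Millford 5, Fernley 3, Oakdale 4.
Jefferson: Ashgrove 6, Claybrook 3, Pinehurst 4, Millford 5, Fernley 2, Oakdale 5.
Fernley gets 3 under Webster and 2 under Jefferson.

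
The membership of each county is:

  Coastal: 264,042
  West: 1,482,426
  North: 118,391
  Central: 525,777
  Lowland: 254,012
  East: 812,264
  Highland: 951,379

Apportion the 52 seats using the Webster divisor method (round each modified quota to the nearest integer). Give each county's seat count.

Standard divisor 4408291/52 ≈ 84774.827; standard quotas: Coastal 3.115, West 17.487, North 1.397, Central 6.202, Lowland 2.996, East 9.581, Highland 11.222.
Rounding to the nearest integer gives 3, 17, 1, 6, 3, 10, 11 = 51 seats, so the divisor must be adjusted.
With modified divisor 83700: modified quotas Coastal 3.155, West 17.711, North 1.414, Central 6.282, Lowland 3.035, East 9.704, Highland 11.367.
Rounding to the nearest integer: Coastal 3, West 18, North 1, Central 6, Lowland 3, East 10, Highland 11 (total 52).

Coastal=3, West=18, North=1, Central=6, Lowland=3, East=10, Highland=11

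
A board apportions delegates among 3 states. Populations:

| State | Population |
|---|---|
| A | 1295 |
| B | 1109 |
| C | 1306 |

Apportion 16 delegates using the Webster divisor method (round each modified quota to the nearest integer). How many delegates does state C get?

Standard divisor 3710/16 ≈ 231.875; standard quotas: A 5.585, B 4.783, C 5.632.
Rounding to the nearest integer gives 6, 5, 6 = 17 seats, so the divisor must be adjusted.
With modified divisor 236.5: modified quotas A 5.476, B 4.689, C 5.522.
Rounding to the nearest integer: A 5, B 5, C 6 (total 16).
C receives 6.

6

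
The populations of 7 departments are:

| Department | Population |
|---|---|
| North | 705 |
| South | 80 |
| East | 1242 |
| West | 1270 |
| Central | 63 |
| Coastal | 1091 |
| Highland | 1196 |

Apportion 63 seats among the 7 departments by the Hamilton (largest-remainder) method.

Standard divisor: 5647 ÷ 63 ≈ 89.635.
Standard quotas: North 7.865, South 0.893, East 13.856, West 14.169, Central 0.703, Coastal 12.172, Highland 13.343.
Lower quotas: North 7, South 0, East 13, West 14, Central 0, Coastal 12, Highland 13 (sum 59, leaving 4 seats).
Remainders in descending order: South 0.893, North 0.865, East 0.856, Central 0.703, Highland 0.343, Coastal 0.172, West 0.169.
The surplus seats go to South, North, East, Central.

North: 8; South: 1; East: 14; West: 14; Central: 1; Coastal: 12; Highland: 13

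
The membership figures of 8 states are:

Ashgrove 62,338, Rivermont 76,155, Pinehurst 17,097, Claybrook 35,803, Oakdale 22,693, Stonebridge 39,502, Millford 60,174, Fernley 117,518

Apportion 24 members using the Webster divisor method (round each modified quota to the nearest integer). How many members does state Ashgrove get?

4

Standard divisor 431280/24 ≈ 17970; standard quotas: Ashgrove 3.469, Rivermont 4.238, Pinehurst 0.951, Claybrook 1.992, Oakdale 1.263, Stonebridge 2.198, Millford 3.349, Fernley 6.540.
Rounding to the nearest integer gives 3, 4, 1, 2, 1, 2, 3, 7 = 23 seats, so the divisor must be adjusted.
With modified divisor 17500: modified quotas Ashgrove 3.562, Rivermont 4.352, Pinehurst 0.977, Claybrook 2.046, Oakdale 1.297, Stonebridge 2.257, Millford 3.439, Fernley 6.715.
Rounding to the nearest integer: Ashgrove 4, Rivermont 4, Pinehurst 1, Claybrook 2, Oakdale 1, Stonebridge 2, Millford 3, Fernley 7 (total 24).
Ashgrove receives 4.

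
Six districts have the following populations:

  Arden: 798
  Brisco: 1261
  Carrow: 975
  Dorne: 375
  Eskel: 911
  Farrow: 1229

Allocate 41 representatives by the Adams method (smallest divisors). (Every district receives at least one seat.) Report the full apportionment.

Arden 6, Brisco 9, Carrow 7, Dorne 3, Eskel 7, Farrow 9

Standard divisor 5549/41 ≈ 135.341; standard quotas: Arden 5.896, Brisco 9.317, Carrow 7.204, Dorne 2.771, Eskel 6.731, Farrow 9.081.
Rounding up gives 6, 10, 8, 3, 7, 10 = 44 seats, so the divisor must be adjusted.
With modified divisor 150: modified quotas Arden 5.320, Brisco 8.407, Carrow 6.500, Dorne 2.500, Eskel 6.073, Farrow 8.193.
Rounding up: Arden 6, Brisco 9, Carrow 7, Dorne 3, Eskel 7, Farrow 9 (total 41).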